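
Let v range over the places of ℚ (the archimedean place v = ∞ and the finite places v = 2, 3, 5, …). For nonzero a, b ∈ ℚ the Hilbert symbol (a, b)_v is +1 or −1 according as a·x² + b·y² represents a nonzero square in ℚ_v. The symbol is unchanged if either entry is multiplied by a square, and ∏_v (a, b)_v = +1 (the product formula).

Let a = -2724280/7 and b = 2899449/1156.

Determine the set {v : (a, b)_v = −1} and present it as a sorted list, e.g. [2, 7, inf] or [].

(a, b) ≡ (-28210, 609) mod (ℚ^×)²; places V = {2, 3, 5, 7, 13, 17, 23, 29, 31, ∞}.
(a,b)_29: α=0, u≡22; β=1, v≡10 (mod 29); (22|29)=+1, (10|29)=-1; sign (−1)^0·+1^1·-1^0 = +1.
(a,b)_23: α=0, u≡10; β=2, v≡5 (mod 23); (10|23)=-1, (5|23)=-1; sign (−1)^0·-1^2·-1^0 = +1.
(a,b)_∞: sgn(-28210)=−, sgn(609)=+, so +1.
(a,b)_2: α=3, β=-2; u≡7, v≡1 (mod 8); ε(u)ε(v)=1·0, αω(v)=3·0, βω(u)=-2·0; sum ≡ 0  ⇒  +1.
(a,b)_31: α=1, u≡14; β=0, v≡9 (mod 31); (14|31)=+1, (9|31)=+1; sign (−1)^0·+1^0·+1^1 = +1.
(a,b)_7: α=-1, u≡1; β=1, v≡3 (mod 7); (1|7)=+1, (3|7)=-1; sign (−1)^1·+1^1·-1^-1 = +1.
(a,b)_5: α=1, u≡2; β=0, v≡4 (mod 5); (2|5)=-1, (4|5)=+1; sign (−1)^0·-1^0·+1^1 = +1.
(a,b)_13: α=3, u≡3; β=0, v≡6 (mod 13); (3|13)=+1, (6|13)=-1; sign (−1)^0·+1^0·-1^3 = -1.
(a,b)_17: α=0, u≡3; β=-2, v≡12 (mod 17); (3|17)=-1, (12|17)=-1; sign (−1)^0·-1^-2·-1^0 = +1.
(a,b)_3: α=0, u≡2; β=3, v≡2 (mod 3); (2|3)=-1, (2|3)=-1; sign (−1)^0·-1^3·-1^0 = -1.
Ram(-28210, 609) = {3, 13}; no ℚ_3-point on the conic.

[3, 13]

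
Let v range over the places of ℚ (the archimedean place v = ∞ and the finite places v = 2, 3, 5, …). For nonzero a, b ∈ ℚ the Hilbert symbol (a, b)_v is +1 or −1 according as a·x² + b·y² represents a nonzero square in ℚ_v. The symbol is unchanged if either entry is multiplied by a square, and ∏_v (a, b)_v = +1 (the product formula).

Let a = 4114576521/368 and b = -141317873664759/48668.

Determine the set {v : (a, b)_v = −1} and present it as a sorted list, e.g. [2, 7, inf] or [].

[2, 11, 19, 23]

(a, b) ≡ (4807, -34017) mod (ℚ^×)²; places V = {2, 3, 11, 17, 19, 23, 29, ∞}.
(a,b)_∞: sgn(4807)=+, sgn(-34017)=−, so +1.
(a,b)_2: α=-4, β=-2; u≡7, v≡7 (mod 8); ε(u)ε(v)=1·1, αω(v)=-4·0, βω(u)=-2·0; sum ≡ 1  ⇒  -1.
(a,b)_29: α=2, u≡25; β=3, v≡28 (mod 29); (25|29)=+1, (28|29)=+1; sign (−1)^0·+1^3·+1^2 = +1.
(a,b)_19: α=1, u≡16; β=2, v≡2 (mod 19); (16|19)=+1, (2|19)=-1; sign (−1)^0·+1^2·-1^1 = -1.
(a,b)_17: α=2, u≡4; β=3, v≡10 (mod 17); (4|17)=+1, (10|17)=-1; sign (−1)^0·+1^3·-1^2 = +1.
(a,b)_11: α=1, u≡8; β=2, v≡2 (mod 11); (8|11)=-1, (2|11)=-1; sign (−1)^0·-1^2·-1^1 = -1.
(a,b)_3: α=4, u≡1; β=3, v≡1 (mod 3); (1|3)=+1, (1|3)=+1; sign (−1)^0·+1^3·+1^4 = +1.
(a,b)_23: α=-1, u≡12; β=-3, v≡2 (mod 23); (12|23)=+1, (2|23)=+1; sign (−1)^1·+1^-3·+1^-1 = -1.
|Ram(4807, -34017)| = 4, even; anisotropic at {2, 11, 19, 23}.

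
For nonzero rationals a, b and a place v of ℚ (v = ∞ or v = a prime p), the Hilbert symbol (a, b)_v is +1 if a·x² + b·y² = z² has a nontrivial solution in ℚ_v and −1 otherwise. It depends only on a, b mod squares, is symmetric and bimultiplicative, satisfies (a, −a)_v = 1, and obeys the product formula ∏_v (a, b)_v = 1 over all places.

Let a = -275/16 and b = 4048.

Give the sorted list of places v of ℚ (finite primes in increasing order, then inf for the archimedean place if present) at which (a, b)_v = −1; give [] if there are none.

[]

(a, b) ≡ (-11, 253) mod (ℚ^×)²; places V = {2, 5, 11, 23, ∞}.
(a,b)_11: α=1, u≡6; β=1, v≡5 (mod 11); (6|11)=-1, (5|11)=+1; sign (−1)^1·-1^1·+1^1 = +1.
(a,b)_2: α=-4, β=4; u≡5, v≡5 (mod 8); ε(u)ε(v)=0·0, αω(v)=-4·1, βω(u)=4·1; sum ≡ 0  ⇒  +1.
(a,b)_23: α=0, u≡13; β=1, v≡15 (mod 23); (13|23)=+1, (15|23)=-1; sign (−1)^0·+1^1·-1^0 = +1.
(a,b)_5: α=2, u≡4; β=0, v≡3 (mod 5); (4|5)=+1, (3|5)=-1; sign (−1)^0·+1^0·-1^2 = +1.
(a,b)_∞: sgn(-11)=−, sgn(253)=+, so +1.
Every local symbol is +1, so the conic -11·x² + 253·y² = z² has ℚ_v-points for all v and hence a ℚ-point; (a, b / ℚ) ≅ M_2(ℚ).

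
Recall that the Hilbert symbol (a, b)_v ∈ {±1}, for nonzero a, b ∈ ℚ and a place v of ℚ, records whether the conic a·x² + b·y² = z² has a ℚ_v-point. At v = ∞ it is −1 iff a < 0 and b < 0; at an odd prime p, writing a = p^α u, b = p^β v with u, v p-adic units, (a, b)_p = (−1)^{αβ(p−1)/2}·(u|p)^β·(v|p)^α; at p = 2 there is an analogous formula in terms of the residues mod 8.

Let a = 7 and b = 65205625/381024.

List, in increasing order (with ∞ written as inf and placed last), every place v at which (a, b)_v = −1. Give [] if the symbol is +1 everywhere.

[2, 7]

Mod squares: a ≡ 7, b ≡ 6. Check v ∈ {∞, 2, 3, 5, 7, 17, 19}.
v=2: v_2(a)=0, v_2(b)=-5; units ≡ 7, 3 (mod 8); ε·ε+αω+βω = 1·1+0·1+-5·0 ≡ 1  ⇒  (a,b)_2 = -1.
v=17: a=17^0·(≡7), b=17^2·(≡6) mod 17; (7|17)=-1, (6|17)=-1; (−1)^{0·2·8}·(-1)^2·(-1)^0 = +1.
v=7: a=7^1·(≡1), b=7^-2·(≡5) mod 7; (1|7)=+1, (5|7)=-1; (−1)^{1·-2·3}·(+1)^-2·(-1)^1 = -1.
v=3: a=3^0·(≡1), b=3^-5·(≡2) mod 3; (1|3)=+1, (2|3)=-1; (−1)^{0·-5·1}·(+1)^-5·(-1)^0 = +1.
v=5: a=5^0·(≡2), b=5^4·(≡1) mod 5; (2|5)=-1, (1|5)=+1; (−1)^{0·4·2}·(-1)^4·(+1)^0 = +1.
v=∞: 7 > 0 and 6 > 0  ⇒  (a,b)_∞ = +1.
v=19: a=19^0·(≡7), b=19^2·(≡4) mod 19; (7|19)=+1, (4|19)=+1; (−1)^{0·2·9}·(+1)^2·(+1)^0 = +1.
Ram(7, 6) = {2, 7}; no ℚ_2-point on the conic.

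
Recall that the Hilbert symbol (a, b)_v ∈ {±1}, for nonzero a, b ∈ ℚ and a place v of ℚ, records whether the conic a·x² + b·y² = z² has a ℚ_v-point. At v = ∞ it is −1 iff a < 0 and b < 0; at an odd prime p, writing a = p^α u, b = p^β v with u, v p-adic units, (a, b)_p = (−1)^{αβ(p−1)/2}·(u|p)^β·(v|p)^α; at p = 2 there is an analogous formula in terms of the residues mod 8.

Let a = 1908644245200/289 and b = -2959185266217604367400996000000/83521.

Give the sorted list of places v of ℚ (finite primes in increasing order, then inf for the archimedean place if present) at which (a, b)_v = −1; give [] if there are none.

[23, 29, 31, 37]

Mod squares: a ≡ 58908773, b ≡ -1592129. Check v ∈ {∞, 2, 3, 5, 7, 11, 17, 23, 29, 31, 37}.
v=11: a=11^1·(≡3), b=11^3·(≡10) mod 11; (3|11)=+1, (10|11)=-1; (−1)^{1·3·5}·(+1)^3·(-1)^1 = +1.
v=29: a=29^1·(≡8), b=29^3·(≡28) mod 29; (8|29)=-1, (28|29)=+1; (−1)^{1·3·14}·(-1)^3·(+1)^1 = -1.
v=37: a=37^1·(≡22), b=37^2·(≡20) mod 37; (22|37)=-1, (20|37)=-1; (−1)^{1·2·18}·(-1)^2·(-1)^1 = -1.
v=31: a=31^1·(≡7), b=31^3·(≡14) mod 31; (7|31)=+1, (14|31)=+1; (−1)^{1·3·15}·(+1)^3·(+1)^1 = -1.
v=3: a=3^4·(≡2), b=3^8·(≡1) mod 3; (2|3)=-1, (1|3)=+1; (−1)^{4·8·1}·(-1)^8·(+1)^4 = +1.
v=17: a=17^-2·(≡2), b=17^-4·(≡6) mod 17; (2|17)=+1, (6|17)=-1; (−1)^{-2·-4·8}·(+1)^-4·(-1)^-2 = +1.
v=5: a=5^2·(≡2), b=5^6·(≡1) mod 5; (2|5)=-1, (1|5)=+1; (−1)^{2·6·2}·(-1)^6·(+1)^2 = +1.
v=∞: 58908773 > 0 and -1592129 < 0  ⇒  (a,b)_∞ = +1.
v=23: a=23^1·(≡5), b=23^3·(≡17) mod 23; (5|23)=-1, (17|23)=-1; (−1)^{1·3·11}·(-1)^3·(-1)^1 = -1.
v=2: v_2(a)=4, v_2(b)=8; units ≡ 5, 7 (mod 8); ε·ε+αω+βω = 0·1+4·0+8·1 ≡ 0  ⇒  (a,b)_2 = +1.
v=7: a=7^1·(≡5), b=7^1·(≡1) mod 7; (5|7)=-1, (1|7)=+1; (−1)^{1·1·3}·(-1)^1·(+1)^1 = +1.
|Ram(58908773, -1592129)| = 4, even; anisotropic at {23, 29, 31, 37}.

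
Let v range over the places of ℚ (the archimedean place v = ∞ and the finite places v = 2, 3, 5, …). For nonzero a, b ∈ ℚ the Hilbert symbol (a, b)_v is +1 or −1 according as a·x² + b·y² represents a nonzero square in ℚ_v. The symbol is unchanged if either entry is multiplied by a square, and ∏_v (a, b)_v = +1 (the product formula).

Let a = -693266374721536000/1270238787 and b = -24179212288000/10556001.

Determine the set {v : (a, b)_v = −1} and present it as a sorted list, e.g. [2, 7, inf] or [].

Mod squares: a ≡ -1155, b ≡ -55. Check v ∈ {∞, 2, 3, 5, 7, 11, 19, 37}.
v=2: v_2(a)=30, v_2(b)=18; units ≡ 5, 1 (mod 8); ε·ε+αω+βω = 0·0+30·0+18·1 ≡ 0  ⇒  (a,b)_2 = +1.
v=7: a=7^3·(≡5), b=7^2·(≡2) mod 7; (5|7)=-1, (2|7)=+1; (−1)^{3·2·3}·(-1)^2·(+1)^3 = +1.
v=19: a=19^-6·(≡7), b=19^-4·(≡15) mod 19; (7|19)=+1, (15|19)=-1; (−1)^{-6·-4·9}·(+1)^-4·(-1)^-6 = +1.
v=3: a=3^-3·(≡2), b=3^-4·(≡2) mod 3; (2|3)=-1, (2|3)=-1; (−1)^{-3·-4·1}·(-1)^-4·(-1)^-3 = -1.
v=37: a=37^2·(≡6), b=37^2·(≡6) mod 37; (6|37)=-1, (6|37)=-1; (−1)^{2·2·18}·(-1)^2·(-1)^2 = +1.
v=∞: -1155 < 0 and -55 < 0  ⇒  (a,b)_∞ = -1.
v=11: a=11^1·(≡1), b=11^1·(≡6) mod 11; (1|11)=+1, (6|11)=-1; (−1)^{1·1·5}·(+1)^1·(-1)^1 = +1.
v=5: a=5^3·(≡1), b=5^3·(≡1) mod 5; (1|5)=+1, (1|5)=+1; (−1)^{3·3·2}·(+1)^3·(+1)^3 = +1.
|Ram(-1155, -55)| = 2, even; anisotropic at {3, ∞}.

[3, inf]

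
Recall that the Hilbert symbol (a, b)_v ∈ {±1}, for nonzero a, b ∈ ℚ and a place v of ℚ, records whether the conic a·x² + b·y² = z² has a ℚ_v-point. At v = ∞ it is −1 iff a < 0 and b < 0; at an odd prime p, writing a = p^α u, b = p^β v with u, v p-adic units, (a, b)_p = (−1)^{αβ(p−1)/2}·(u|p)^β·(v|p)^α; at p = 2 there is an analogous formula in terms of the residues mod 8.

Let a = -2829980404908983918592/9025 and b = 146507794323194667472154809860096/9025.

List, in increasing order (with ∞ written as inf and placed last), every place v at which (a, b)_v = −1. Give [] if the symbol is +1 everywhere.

Mod squares: a ≡ -9282, b ≡ 4641. Check v ∈ {∞, 2, 3, 5, 7, 11, 13, 17, 19}.
v=∞: -9282 < 0 and 4641 > 0  ⇒  (a,b)_∞ = +1.
v=2: v_2(a)=13, v_2(b)=20; units ≡ 7, 1 (mod 8); ε·ε+αω+βω = 1·0+13·0+20·0 ≡ 0  ⇒  (a,b)_2 = +1.
v=11: a=11^2·(≡8), b=11^2·(≡2) mod 11; (8|11)=-1, (2|11)=-1; (−1)^{2·2·5}·(-1)^2·(-1)^2 = +1.
v=17: a=17^3·(≡15), b=17^5·(≡15) mod 17; (15|17)=+1, (15|17)=+1; (−1)^{3·5·8}·(+1)^5·(+1)^3 = +1.
v=7: a=7^3·(≡2), b=7^5·(≡6) mod 7; (2|7)=+1, (6|7)=-1; (−1)^{3·5·3}·(+1)^5·(-1)^3 = +1.
v=13: a=13^7·(≡9), b=13^11·(≡7) mod 13; (9|13)=+1, (7|13)=-1; (−1)^{7·11·6}·(+1)^11·(-1)^7 = -1.
v=19: a=19^-2·(≡17), b=19^-2·(≡7) mod 19; (17|19)=+1, (7|19)=+1; (−1)^{-2·-2·9}·(+1)^-2·(+1)^-2 = +1.
v=3: a=3^3·(≡2), b=3^3·(≡2) mod 3; (2|3)=-1, (2|3)=-1; (−1)^{3·3·1}·(-1)^3·(-1)^3 = -1.
v=5: a=5^-2·(≡3), b=5^-2·(≡1) mod 5; (3|5)=-1, (1|5)=+1; (−1)^{-2·-2·2}·(-1)^-2·(+1)^-2 = +1.
Ram(-9282, 4641) = {3, 13}; no ℚ_3-point on the conic.

[3, 13]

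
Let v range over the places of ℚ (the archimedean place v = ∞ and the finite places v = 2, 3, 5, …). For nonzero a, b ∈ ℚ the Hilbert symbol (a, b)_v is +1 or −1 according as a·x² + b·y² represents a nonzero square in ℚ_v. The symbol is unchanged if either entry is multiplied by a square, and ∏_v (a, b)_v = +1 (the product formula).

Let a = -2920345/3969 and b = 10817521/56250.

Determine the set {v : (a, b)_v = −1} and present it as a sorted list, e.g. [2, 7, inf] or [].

Mod squares: a ≡ -10105, b ≡ 10. Check v ∈ {∞, 2, 3, 5, 7, 11, 13, 17, 23, 43, 47}.
v=23: a=23^0·(≡15), b=23^2·(≡17) mod 23; (15|23)=-1, (17|23)=-1; (−1)^{0·2·11}·(-1)^2·(-1)^0 = +1.
v=17: a=17^2·(≡14), b=17^0·(≡7) mod 17; (14|17)=-1, (7|17)=-1; (−1)^{2·0·8}·(-1)^0·(-1)^2 = +1.
v=∞: -10105 < 0 and 10 > 0  ⇒  (a,b)_∞ = +1.
v=5: a=5^1·(≡4), b=5^-5·(≡2) mod 5; (4|5)=+1, (2|5)=-1; (−1)^{1·-5·2}·(+1)^-5·(-1)^1 = -1.
v=13: a=13^0·(≡10), b=13^2·(≡3) mod 13; (10|13)=+1, (3|13)=+1; (−1)^{0·2·6}·(+1)^2·(+1)^0 = +1.
v=7: a=7^-2·(≡5), b=7^0·(≡3) mod 7; (5|7)=-1, (3|7)=-1; (−1)^{-2·0·3}·(-1)^0·(-1)^-2 = +1.
v=2: v_2(a)=0, v_2(b)=-1; units ≡ 7, 5 (mod 8); ε·ε+αω+βω = 1·0+0·1+-1·0 ≡ 0  ⇒  (a,b)_2 = +1.
v=47: a=47^1·(≡38), b=47^0·(≡26) mod 47; (38|47)=-1, (26|47)=-1; (−1)^{1·0·23}·(-1)^0·(-1)^1 = -1.
v=11: a=11^0·(≡5), b=11^2·(≡10) mod 11; (5|11)=+1, (10|11)=-1; (−1)^{0·2·5}·(+1)^2·(-1)^0 = +1.
v=3: a=3^-4·(≡2), b=3^-2·(≡1) mod 3; (2|3)=-1, (1|3)=+1; (−1)^{-4·-2·1}·(-1)^-2·(+1)^-4 = +1.
v=43: a=43^1·(≡35), b=43^0·(≡9) mod 43; (35|43)=+1, (9|43)=+1; (−1)^{1·0·21}·(+1)^0·(+1)^1 = +1.
Ram(-10105, 10) = {5, 47}; no ℚ_5-point on the conic.

[5, 47]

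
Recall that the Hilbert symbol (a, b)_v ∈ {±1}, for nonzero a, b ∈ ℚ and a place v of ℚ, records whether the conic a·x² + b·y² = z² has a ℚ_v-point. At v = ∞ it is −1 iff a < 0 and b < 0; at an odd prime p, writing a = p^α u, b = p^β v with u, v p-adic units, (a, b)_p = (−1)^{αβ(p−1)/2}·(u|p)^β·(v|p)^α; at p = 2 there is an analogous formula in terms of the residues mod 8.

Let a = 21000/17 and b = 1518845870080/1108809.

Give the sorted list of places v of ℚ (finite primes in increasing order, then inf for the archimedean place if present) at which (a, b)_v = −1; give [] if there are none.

(a, b) ≡ (3570, 256795) mod (ℚ^×)²; places V = {2, 3, 5, 7, 11, 13, 17, 19, 23, 29, ∞}.
(a,b)_17: α=-1, u≡5; β=0, v≡10 (mod 17); (5|17)=-1, (10|17)=-1; sign (−1)^0·-1^0·-1^-1 = -1.
(a,b)_29: α=0, u≡19; β=1, v≡12 (mod 29); (19|29)=-1, (12|29)=-1; sign (−1)^0·-1^1·-1^0 = -1.
(a,b)_2: α=3, β=14; u≡1, v≡3 (mod 8); ε(u)ε(v)=0·1, αω(v)=3·1, βω(u)=14·0; sum ≡ 1  ⇒  -1.
(a,b)_∞: sgn(3570)=+, sgn(256795)=+, so +1.
(a,b)_23: α=0, u≡19; β=1, v≡19 (mod 23); (19|23)=-1, (19|23)=-1; sign (−1)^0·-1^1·-1^0 = -1.
(a,b)_19: α=0, u≡7; β=2, v≡14 (mod 19); (7|19)=+1, (14|19)=-1; sign (−1)^0·+1^2·-1^0 = +1.
(a,b)_13: α=0, u≡11; β=-2, v≡5 (mod 13); (11|13)=-1, (5|13)=-1; sign (−1)^0·-1^-2·-1^0 = +1.
(a,b)_11: α=0, u≡2; β=1, v≡4 (mod 11); (2|11)=-1, (4|11)=+1; sign (−1)^0·-1^1·+1^0 = -1.
(a,b)_5: α=3, u≡4; β=1, v≡4 (mod 5); (4|5)=+1, (4|5)=+1; sign (−1)^0·+1^1·+1^3 = +1.
(a,b)_7: α=1, u≡6; β=1, v≡5 (mod 7); (6|7)=-1, (5|7)=-1; sign (−1)^1·-1^1·-1^1 = -1.
(a,b)_3: α=1, u≡2; β=-8, v≡1 (mod 3); (2|3)=-1, (1|3)=+1; sign (−1)^0·-1^-8·+1^1 = +1.
(3570, 256795 / ℚ) ramifies at {2, 7, 11, 17, 23, 29}: a division algebra.

[2, 7, 11, 17, 23, 29]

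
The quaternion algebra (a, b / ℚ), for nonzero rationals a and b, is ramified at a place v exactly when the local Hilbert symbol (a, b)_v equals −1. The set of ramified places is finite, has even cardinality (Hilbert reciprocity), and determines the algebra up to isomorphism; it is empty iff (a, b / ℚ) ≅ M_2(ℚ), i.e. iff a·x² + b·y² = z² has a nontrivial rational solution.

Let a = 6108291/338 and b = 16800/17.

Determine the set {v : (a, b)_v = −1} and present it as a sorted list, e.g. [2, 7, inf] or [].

(a, b) ≡ (38, 714) mod (ℚ^×)²; places V = {2, 3, 5, 7, 13, 17, 19, ∞}.
(a,b)_2: α=-1, β=5; u≡3, v≡5 (mod 8); ε(u)ε(v)=1·0, αω(v)=-1·1, βω(u)=5·1; sum ≡ 0  ⇒  +1.
(a,b)_19: α=1, u≡12; β=0, v≡17 (mod 19); (12|19)=-1, (17|19)=+1; sign (−1)^0·-1^0·+1^1 = +1.
(a,b)_17: α=0, u≡15; β=-1, v≡4 (mod 17); (15|17)=+1, (4|17)=+1; sign (−1)^0·+1^-1·+1^0 = +1.
(a,b)_5: α=0, u≡2; β=2, v≡1 (mod 5); (2|5)=-1, (1|5)=+1; sign (−1)^0·-1^2·+1^0 = +1.
(a,b)_3: α=8, u≡2; β=1, v≡1 (mod 3); (2|3)=-1, (1|3)=+1; sign (−1)^0·-1^1·+1^8 = -1.
(a,b)_13: α=-2, u≡10; β=0, v≡1 (mod 13); (10|13)=+1, (1|13)=+1; sign (−1)^0·+1^0·+1^-2 = +1.
(a,b)_∞: sgn(38)=+, sgn(714)=+, so +1.
(a,b)_7: α=2, u≡5; β=1, v≡2 (mod 7); (5|7)=-1, (2|7)=+1; sign (−1)^0·-1^1·+1^2 = -1.
(38, 714 / ℚ) ramifies at {3, 7}: a division algebra.

[3, 7]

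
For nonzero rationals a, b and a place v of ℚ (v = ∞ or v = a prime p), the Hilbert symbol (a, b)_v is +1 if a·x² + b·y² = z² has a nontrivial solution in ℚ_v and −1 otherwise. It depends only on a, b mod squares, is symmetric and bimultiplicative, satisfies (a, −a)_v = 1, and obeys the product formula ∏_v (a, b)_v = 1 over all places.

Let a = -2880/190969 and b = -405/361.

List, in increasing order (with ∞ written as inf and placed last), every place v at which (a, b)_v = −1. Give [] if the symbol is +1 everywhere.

(a, b) ≡ (-5, -5) mod (ℚ^×)²; places V = {2, 3, 5, 19, 23, ∞}.
(a,b)_3: α=2, u≡1; β=4, v≡1 (mod 3); (1|3)=+1, (1|3)=+1; sign (−1)^0·+1^4·+1^2 = +1.
(a,b)_∞: sgn(-5)=−, sgn(-5)=−, so -1.
(a,b)_2: α=6, β=0; u≡3, v≡3 (mod 8); ε(u)ε(v)=1·1, αω(v)=6·1, βω(u)=0·1; sum ≡ 1  ⇒  -1.
(a,b)_19: α=-2, u≡10; β=-2, v≡13 (mod 19); (10|19)=-1, (13|19)=-1; sign (−1)^0·-1^-2·-1^-2 = +1.
(a,b)_5: α=1, u≡1; β=1, v≡4 (mod 5); (1|5)=+1, (4|5)=+1; sign (−1)^0·+1^1·+1^1 = +1.
(a,b)_23: α=-2, u≡4; β=0, v≡2 (mod 23); (4|23)=+1, (2|23)=+1; sign (−1)^0·+1^0·+1^-2 = +1.
Ram(-5, -5) = {2, ∞}; no ℚ_2-point on the conic.

[2, inf]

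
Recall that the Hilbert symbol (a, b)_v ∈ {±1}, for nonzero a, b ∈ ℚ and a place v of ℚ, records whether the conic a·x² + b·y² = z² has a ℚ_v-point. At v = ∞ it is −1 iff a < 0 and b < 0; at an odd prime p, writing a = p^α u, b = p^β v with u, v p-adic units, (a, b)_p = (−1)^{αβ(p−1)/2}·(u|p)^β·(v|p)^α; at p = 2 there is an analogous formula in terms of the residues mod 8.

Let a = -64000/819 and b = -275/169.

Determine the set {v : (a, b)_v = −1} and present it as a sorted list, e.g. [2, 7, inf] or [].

[2, 7, 13, inf]

Mod squares: a ≡ -910, b ≡ -11. Check v ∈ {∞, 2, 3, 5, 7, 11, 13}.
v=11: a=11^0·(≡4), b=11^1·(≡2) mod 11; (4|11)=+1, (2|11)=-1; (−1)^{0·1·5}·(+1)^1·(-1)^0 = +1.
v=∞: -910 < 0 and -11 < 0  ⇒  (a,b)_∞ = -1.
v=5: a=5^3·(≡2), b=5^2·(≡1) mod 5; (2|5)=-1, (1|5)=+1; (−1)^{3·2·2}·(-1)^2·(+1)^3 = +1.
v=2: v_2(a)=9, v_2(b)=0; units ≡ 1, 5 (mod 8); ε·ε+αω+βω = 0·0+9·1+0·0 ≡ 1  ⇒  (a,b)_2 = -1.
v=3: a=3^-2·(≡2), b=3^0·(≡1) mod 3; (2|3)=-1, (1|3)=+1; (−1)^{-2·0·1}·(-1)^0·(+1)^-2 = +1.
v=13: a=13^-1·(≡7), b=13^-2·(≡11) mod 13; (7|13)=-1, (11|13)=-1; (−1)^{-1·-2·6}·(-1)^-2·(-1)^-1 = -1.
v=7: a=7^-1·(≡3), b=7^0·(≡5) mod 7; (3|7)=-1, (5|7)=-1; (−1)^{-1·0·3}·(-1)^0·(-1)^-1 = -1.
(-910, -11 / ℚ) ramifies at {2, 7, 13, ∞}: a division algebra.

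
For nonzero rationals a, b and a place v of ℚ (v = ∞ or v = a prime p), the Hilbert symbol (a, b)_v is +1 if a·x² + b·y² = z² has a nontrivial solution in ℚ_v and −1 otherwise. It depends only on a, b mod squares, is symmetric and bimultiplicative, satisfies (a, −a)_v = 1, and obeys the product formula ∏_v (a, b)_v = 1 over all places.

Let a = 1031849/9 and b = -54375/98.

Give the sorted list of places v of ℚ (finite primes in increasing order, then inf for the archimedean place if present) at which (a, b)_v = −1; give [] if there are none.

Mod squares: a ≡ 1031849, b ≡ -174. Check v ∈ {∞, 2, 3, 5, 7, 13, 17, 23, 29}.
v=7: a=7^1·(≡4), b=7^-2·(≡4) mod 7; (4|7)=+1, (4|7)=+1; (−1)^{1·-2·3}·(+1)^-2·(+1)^1 = +1.
v=2: v_2(a)=0, v_2(b)=-1; units ≡ 1, 1 (mod 8); ε·ε+αω+βω = 0·0+0·0+-1·0 ≡ 0  ⇒  (a,b)_2 = +1.
v=5: a=5^0·(≡1), b=5^4·(≡1) mod 5; (1|5)=+1, (1|5)=+1; (−1)^{0·4·2}·(+1)^4·(+1)^0 = +1.
v=29: a=29^1·(≡3), b=29^1·(≡22) mod 29; (3|29)=-1, (22|29)=+1; (−1)^{1·1·14}·(-1)^1·(+1)^1 = -1.
v=3: a=3^-2·(≡2), b=3^1·(≡2) mod 3; (2|3)=-1, (2|3)=-1; (−1)^{-2·1·1}·(-1)^1·(-1)^-2 = -1.
v=∞: 1031849 > 0 and -174 < 0  ⇒  (a,b)_∞ = +1.
v=23: a=23^1·(≡4), b=23^0·(≡11) mod 23; (4|23)=+1, (11|23)=-1; (−1)^{1·0·11}·(+1)^0·(-1)^1 = -1.
v=17: a=17^1·(≡14), b=17^0·(≡15) mod 17; (14|17)=-1, (15|17)=+1; (−1)^{1·0·8}·(-1)^0·(+1)^1 = +1.
v=13: a=13^1·(≡11), b=13^0·(≡8) mod 13; (11|13)=-1, (8|13)=-1; (−1)^{1·0·6}·(-1)^0·(-1)^1 = -1.
|Ram(1031849, -174)| = 4, even; anisotropic at {3, 13, 23, 29}.

[3, 13, 23, 29]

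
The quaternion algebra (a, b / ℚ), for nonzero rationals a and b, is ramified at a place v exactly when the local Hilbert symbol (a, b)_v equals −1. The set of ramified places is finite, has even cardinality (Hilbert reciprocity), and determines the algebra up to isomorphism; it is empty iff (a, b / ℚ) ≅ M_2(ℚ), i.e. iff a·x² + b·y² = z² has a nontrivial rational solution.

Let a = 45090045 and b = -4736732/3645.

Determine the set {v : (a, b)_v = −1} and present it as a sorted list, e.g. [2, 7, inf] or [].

Mod squares: a ≡ 5, b ≡ -715. Check v ∈ {∞, 2, 3, 5, 7, 11, 13}.
v=3: a=3^2·(≡2), b=3^-6·(≡2) mod 3; (2|3)=-1, (2|3)=-1; (−1)^{2·-6·1}·(-1)^-6·(-1)^2 = +1.
v=5: a=5^1·(≡4), b=5^-1·(≡2) mod 5; (4|5)=+1, (2|5)=-1; (−1)^{1·-1·2}·(+1)^-1·(-1)^1 = -1.
v=2: v_2(a)=0, v_2(b)=2; units ≡ 5, 5 (mod 8); ε·ε+αω+βω = 0·0+0·1+2·1 ≡ 0  ⇒  (a,b)_2 = +1.
v=7: a=7^2·(≡6), b=7^2·(≡6) mod 7; (6|7)=-1, (6|7)=-1; (−1)^{2·2·3}·(-1)^2·(-1)^2 = +1.
v=∞: 5 > 0 and -715 < 0  ⇒  (a,b)_∞ = +1.
v=13: a=13^2·(≡6), b=13^3·(≡3) mod 13; (6|13)=-1, (3|13)=+1; (−1)^{2·3·6}·(-1)^3·(+1)^2 = -1.
v=11: a=11^2·(≡9), b=11^1·(≡4) mod 11; (9|11)=+1, (4|11)=+1; (−1)^{2·1·5}·(+1)^1·(+1)^2 = +1.
(5, -715 / ℚ) ramifies at {5, 13}: a division algebra.

[5, 13]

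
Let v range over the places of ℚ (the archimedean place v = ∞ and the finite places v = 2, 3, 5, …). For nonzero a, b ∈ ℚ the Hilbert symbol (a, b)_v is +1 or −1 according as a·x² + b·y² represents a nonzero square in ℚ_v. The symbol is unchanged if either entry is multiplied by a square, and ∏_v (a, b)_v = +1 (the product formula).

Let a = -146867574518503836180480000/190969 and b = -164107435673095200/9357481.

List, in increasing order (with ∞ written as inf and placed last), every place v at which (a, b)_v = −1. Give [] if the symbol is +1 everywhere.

[13, 17, 31, inf]

(a, b) ≡ (-527, -150722) mod (ℚ^×)²; places V = {2, 3, 5, 7, 11, 13, 17, 19, 23, 31, ∞}.
(a,b)_31: α=5, u≡2; β=3, v≡8 (mod 31); (2|31)=+1, (8|31)=+1; sign (−1)^1·+1^3·+1^5 = -1.
(a,b)_11: α=2, u≡5; β=3, v≡9 (mod 11); (5|11)=+1, (9|11)=+1; sign (−1)^0·+1^3·+1^2 = +1.
(a,b)_7: α=0, u≡5; β=-2, v≡4 (mod 7); (5|7)=-1, (4|7)=+1; sign (−1)^0·-1^-2·+1^0 = +1.
(a,b)_19: α=-2, u≡7; β=-2, v≡1 (mod 19); (7|19)=+1, (1|19)=+1; sign (−1)^0·+1^-2·+1^-2 = +1.
(a,b)_13: α=0, u≡2; β=1, v≡7 (mod 13); (2|13)=-1, (7|13)=-1; sign (−1)^0·-1^1·-1^0 = -1.
(a,b)_5: α=4, u≡3; β=2, v≡2 (mod 5); (3|5)=-1, (2|5)=-1; sign (−1)^0·-1^2·-1^4 = +1.
(a,b)_2: α=16, β=5; u≡1, v≡7 (mod 8); ε(u)ε(v)=0·1, αω(v)=16·0, βω(u)=5·0; sum ≡ 0  ⇒  +1.
(a,b)_3: α=6, u≡1; β=4, v≡1 (mod 3); (1|3)=+1, (1|3)=+1; sign (−1)^0·+1^4·+1^6 = +1.
(a,b)_∞: sgn(-527)=−, sgn(-150722)=−, so -1.
(a,b)_17: α=5, u≡10; β=3, v≡1 (mod 17); (10|17)=-1, (1|17)=+1; sign (−1)^0·-1^3·+1^5 = -1.
(a,b)_23: α=-2, u≡12; β=-2, v≡22 (mod 23); (12|23)=+1, (22|23)=-1; sign (−1)^0·+1^-2·-1^-2 = +1.
|Ram(-527, -150722)| = 4, even; anisotropic at {13, 17, 31, ∞}.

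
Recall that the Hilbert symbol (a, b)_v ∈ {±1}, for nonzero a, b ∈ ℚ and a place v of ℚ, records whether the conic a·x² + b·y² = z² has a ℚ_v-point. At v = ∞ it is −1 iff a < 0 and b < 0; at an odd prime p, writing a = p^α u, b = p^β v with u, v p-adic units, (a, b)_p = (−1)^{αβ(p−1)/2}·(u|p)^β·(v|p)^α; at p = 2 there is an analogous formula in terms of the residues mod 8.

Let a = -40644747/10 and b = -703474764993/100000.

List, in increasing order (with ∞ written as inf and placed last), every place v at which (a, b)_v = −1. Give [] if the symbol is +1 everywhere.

Mod squares: a ≡ -41470, b ≡ -3770. Check v ∈ {∞, 2, 3, 5, 7, 11, 13, 17, 29}.
v=13: a=13^1·(≡2), b=13^1·(≡10) mod 13; (2|13)=-1, (10|13)=+1; (−1)^{1·1·6}·(-1)^1·(+1)^1 = -1.
v=5: a=5^-1·(≡4), b=5^-5·(≡1) mod 5; (4|5)=+1, (1|5)=+1; (−1)^{-1·-5·2}·(+1)^-5·(+1)^-1 = +1.
v=17: a=17^0·(≡6), b=17^2·(≡2) mod 17; (6|17)=-1, (2|17)=+1; (−1)^{0·2·8}·(-1)^2·(+1)^0 = +1.
v=2: v_2(a)=-1, v_2(b)=-5; units ≡ 1, 3 (mod 8); ε·ε+αω+βω = 0·1+-1·1+-5·0 ≡ 1  ⇒  (a,b)_2 = -1.
v=7: a=7^0·(≡6), b=7^2·(≡6) mod 7; (6|7)=-1, (6|7)=-1; (−1)^{0·2·3}·(-1)^2·(-1)^0 = +1.
v=29: a=29^1·(≡23), b=29^1·(≡19) mod 29; (23|29)=+1, (19|29)=-1; (−1)^{1·1·14}·(+1)^1·(-1)^1 = -1.
v=3: a=3^4·(≡2), b=3^2·(≡1) mod 3; (2|3)=-1, (1|3)=+1; (−1)^{4·2·1}·(-1)^2·(+1)^4 = +1.
v=11: a=11^3·(≡1), b=11^4·(≡9) mod 11; (1|11)=+1, (9|11)=+1; (−1)^{3·4·5}·(+1)^4·(+1)^3 = +1.
v=∞: -41470 < 0 and -3770 < 0  ⇒  (a,b)_∞ = -1.
Ram(-41470, -3770) = {2, 13, 29, ∞}; no ℚ_2-point on the conic.

[2, 13, 29, inf]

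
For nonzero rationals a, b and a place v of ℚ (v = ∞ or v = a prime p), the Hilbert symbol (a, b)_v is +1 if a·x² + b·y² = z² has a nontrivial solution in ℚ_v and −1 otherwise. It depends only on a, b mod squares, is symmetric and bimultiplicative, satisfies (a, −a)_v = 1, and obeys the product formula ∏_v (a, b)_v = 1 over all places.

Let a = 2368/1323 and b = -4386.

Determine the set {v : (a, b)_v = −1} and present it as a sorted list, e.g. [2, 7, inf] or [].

Mod squares: a ≡ 111, b ≡ -4386. Check v ∈ {∞, 2, 3, 7, 17, 37, 43}.
v=43: a=43^0·(≡4), b=43^1·(≡27) mod 43; (4|43)=+1, (27|43)=-1; (−1)^{0·1·21}·(+1)^1·(-1)^0 = +1.
v=7: a=7^-2·(≡5), b=7^0·(≡3) mod 7; (5|7)=-1, (3|7)=-1; (−1)^{-2·0·3}·(-1)^0·(-1)^-2 = +1.
v=2: v_2(a)=6, v_2(b)=1; units ≡ 7, 7 (mod 8); ε·ε+αω+βω = 1·1+6·0+1·0 ≡ 1  ⇒  (a,b)_2 = -1.
v=17: a=17^0·(≡4), b=17^1·(≡14) mod 17; (4|17)=+1, (14|17)=-1; (−1)^{0·1·8}·(+1)^1·(-1)^0 = +1.
v=37: a=37^1·(≡34), b=37^0·(≡17) mod 37; (34|37)=+1, (17|37)=-1; (−1)^{1·0·18}·(+1)^0·(-1)^1 = -1.
v=3: a=3^-3·(≡1), b=3^1·(≡2) mod 3; (1|3)=+1, (2|3)=-1; (−1)^{-3·1·1}·(+1)^1·(-1)^-3 = +1.
v=∞: 111 > 0 and -4386 < 0  ⇒  (a,b)_∞ = +1.
Ram(111, -4386) = {2, 37}; no ℚ_2-point on the conic.

[2, 37]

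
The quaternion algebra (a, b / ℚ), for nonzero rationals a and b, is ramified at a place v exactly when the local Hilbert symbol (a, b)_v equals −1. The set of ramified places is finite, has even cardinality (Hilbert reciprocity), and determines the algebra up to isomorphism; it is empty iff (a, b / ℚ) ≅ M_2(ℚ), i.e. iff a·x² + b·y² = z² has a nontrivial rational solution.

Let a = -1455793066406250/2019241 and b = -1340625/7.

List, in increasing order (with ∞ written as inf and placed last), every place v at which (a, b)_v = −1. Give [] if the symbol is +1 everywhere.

Mod squares: a ≡ -10, b ≡ -15015. Check v ∈ {∞, 2, 3, 5, 7, 11, 13, 29}.
v=13: a=13^2·(≡9), b=13^1·(≡8) mod 13; (9|13)=+1, (8|13)=-1; (−1)^{2·1·6}·(+1)^1·(-1)^2 = +1.
v=29: a=29^-2·(≡21), b=29^0·(≡23) mod 29; (21|29)=-1, (23|29)=+1; (−1)^{-2·0·14}·(-1)^0·(+1)^-2 = +1.
v=5: a=5^11·(≡3), b=5^5·(≡3) mod 5; (3|5)=-1, (3|5)=-1; (−1)^{11·5·2}·(-1)^5·(-1)^11 = +1.
v=3: a=3^6·(≡2), b=3^1·(≡2) mod 3; (2|3)=-1, (2|3)=-1; (−1)^{6·1·1}·(-1)^1·(-1)^6 = -1.
v=7: a=7^-4·(≡2), b=7^-1·(≡1) mod 7; (2|7)=+1, (1|7)=+1; (−1)^{-4·-1·3}·(+1)^-1·(+1)^-4 = +1.
v=11: a=11^2·(≡3), b=11^1·(≡7) mod 11; (3|11)=+1, (7|11)=-1; (−1)^{2·1·5}·(+1)^1·(-1)^2 = +1.
v=∞: -10 < 0 and -15015 < 0  ⇒  (a,b)_∞ = -1.
v=2: v_2(a)=1, v_2(b)=0; units ≡ 3, 1 (mod 8); ε·ε+αω+βω = 1·0+1·0+0·1 ≡ 0  ⇒  (a,b)_2 = +1.
|Ram(-10, -15015)| = 2, even; anisotropic at {3, ∞}.

[3, inf]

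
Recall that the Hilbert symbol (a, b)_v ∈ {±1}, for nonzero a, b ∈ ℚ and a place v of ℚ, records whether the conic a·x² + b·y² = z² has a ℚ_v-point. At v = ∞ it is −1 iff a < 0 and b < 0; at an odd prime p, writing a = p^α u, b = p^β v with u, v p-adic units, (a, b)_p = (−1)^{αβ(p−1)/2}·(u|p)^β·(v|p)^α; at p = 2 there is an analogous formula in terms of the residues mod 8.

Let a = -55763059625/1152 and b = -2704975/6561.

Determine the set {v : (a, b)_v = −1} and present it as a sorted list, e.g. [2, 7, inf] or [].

[13, 29, 31, inf]

Mod squares: a ≡ -91041730, b ≡ -108199. Check v ∈ {∞, 2, 3, 5, 7, 13, 19, 29, 31, 41}.
v=31: a=31^1·(≡21), b=31^0·(≡12) mod 31; (21|31)=-1, (12|31)=-1; (−1)^{1·0·15}·(-1)^0·(-1)^1 = -1.
v=7: a=7^2·(≡2), b=7^1·(≡5) mod 7; (2|7)=+1, (5|7)=-1; (−1)^{2·1·3}·(+1)^1·(-1)^2 = +1.
v=13: a=13^1·(≡7), b=13^1·(≡9) mod 13; (7|13)=-1, (9|13)=+1; (−1)^{1·1·6}·(-1)^1·(+1)^1 = -1.
v=2: v_2(a)=-7, v_2(b)=0; units ≡ 7, 1 (mod 8); ε·ε+αω+βω = 1·0+-7·0+0·0 ≡ 0  ⇒  (a,b)_2 = +1.
v=29: a=29^1·(≡9), b=29^1·(≡15) mod 29; (9|29)=+1, (15|29)=-1; (−1)^{1·1·14}·(+1)^1·(-1)^1 = -1.
v=3: a=3^-2·(≡2), b=3^-8·(≡2) mod 3; (2|3)=-1, (2|3)=-1; (−1)^{-2·-8·1}·(-1)^-8·(-1)^-2 = +1.
v=19: a=19^1·(≡6), b=19^0·(≡6) mod 19; (6|19)=+1, (6|19)=+1; (−1)^{1·0·9}·(+1)^0·(+1)^1 = +1.
v=∞: -91041730 < 0 and -108199 < 0  ⇒  (a,b)_∞ = -1.
v=41: a=41^1·(≡12), b=41^1·(≡35) mod 41; (12|41)=-1, (35|41)=-1; (−1)^{1·1·20}·(-1)^1·(-1)^1 = +1.
v=5: a=5^3·(≡4), b=5^2·(≡1) mod 5; (4|5)=+1, (1|5)=+1; (−1)^{3·2·2}·(+1)^2·(+1)^3 = +1.
(-91041730, -108199 / ℚ) ramifies at {13, 29, 31, ∞}: a division algebra.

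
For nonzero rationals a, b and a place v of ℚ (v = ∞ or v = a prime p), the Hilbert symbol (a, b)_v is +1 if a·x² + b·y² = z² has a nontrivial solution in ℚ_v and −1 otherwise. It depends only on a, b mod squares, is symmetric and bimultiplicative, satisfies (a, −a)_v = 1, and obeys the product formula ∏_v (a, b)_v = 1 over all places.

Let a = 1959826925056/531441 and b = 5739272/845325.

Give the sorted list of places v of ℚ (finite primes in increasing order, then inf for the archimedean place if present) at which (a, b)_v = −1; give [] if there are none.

(a, b) ≡ (3094, 26) mod (ℚ^×)²; places V = {2, 3, 5, 7, 11, 13, 17, ∞}.
(a,b)_2: α=9, β=3; u≡3, v≡5 (mod 8); ε(u)ε(v)=1·0, αω(v)=9·1, βω(u)=3·1; sum ≡ 0  ⇒  +1.
(a,b)_5: α=0, u≡1; β=-2, v≡4 (mod 5); (1|5)=+1, (4|5)=+1; sign (−1)^0·+1^-2·+1^0 = +1.
(a,b)_17: α=1, u≡5; β=-2, v≡4 (mod 17); (5|17)=-1, (4|17)=+1; sign (−1)^0·-1^-2·+1^1 = +1.
(a,b)_13: α=3, u≡4; β=-1, v≡7 (mod 13); (4|13)=+1, (7|13)=-1; sign (−1)^0·+1^-1·-1^3 = -1.
(a,b)_11: α=4, u≡4; β=4, v≡5 (mod 11); (4|11)=+1, (5|11)=+1; sign (−1)^0·+1^4·+1^4 = +1.
(a,b)_3: α=-12, u≡1; β=-2, v≡2 (mod 3); (1|3)=+1, (2|3)=-1; sign (−1)^0·+1^-2·-1^-12 = +1.
(a,b)_∞: sgn(3094)=+, sgn(26)=+, so +1.
(a,b)_7: α=1, u≡2; β=2, v≡5 (mod 7); (2|7)=+1, (5|7)=-1; sign (−1)^0·+1^2·-1^1 = -1.
Ram(3094, 26) = {7, 13}; no ℚ_7-point on the conic.

[7, 13]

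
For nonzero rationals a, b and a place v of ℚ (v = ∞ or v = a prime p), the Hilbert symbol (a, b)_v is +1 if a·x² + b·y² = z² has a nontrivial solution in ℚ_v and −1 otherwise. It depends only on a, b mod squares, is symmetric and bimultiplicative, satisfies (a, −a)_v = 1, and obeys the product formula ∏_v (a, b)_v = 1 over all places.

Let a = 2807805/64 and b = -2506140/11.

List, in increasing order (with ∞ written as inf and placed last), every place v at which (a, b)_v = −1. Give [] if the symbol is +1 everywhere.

Mod squares: a ≡ 23205, b ≡ -85085. Check v ∈ {∞, 2, 3, 5, 7, 11, 13, 17}.
v=3: a=3^1·(≡1), b=3^4·(≡1) mod 3; (1|3)=+1, (1|3)=+1; (−1)^{1·4·1}·(+1)^4·(+1)^1 = +1.
v=∞: 23205 > 0 and -85085 < 0  ⇒  (a,b)_∞ = +1.
v=7: a=7^1·(≡1), b=7^1·(≡4) mod 7; (1|7)=+1, (4|7)=+1; (−1)^{1·1·3}·(+1)^1·(+1)^1 = -1.
v=2: v_2(a)=-6, v_2(b)=2; units ≡ 5, 3 (mod 8); ε·ε+αω+βω = 0·1+-6·1+2·1 ≡ 0  ⇒  (a,b)_2 = +1.
v=11: a=11^2·(≡8), b=11^-1·(≡1) mod 11; (8|11)=-1, (1|11)=+1; (−1)^{2·-1·5}·(-1)^-1·(+1)^2 = -1.
v=17: a=17^1·(≡6), b=17^1·(≡5) mod 17; (6|17)=-1, (5|17)=-1; (−1)^{1·1·8}·(-1)^1·(-1)^1 = +1.
v=13: a=13^1·(≡10), b=13^1·(≡8) mod 13; (10|13)=+1, (8|13)=-1; (−1)^{1·1·6}·(+1)^1·(-1)^1 = -1.
v=5: a=5^1·(≡4), b=5^1·(≡2) mod 5; (4|5)=+1, (2|5)=-1; (−1)^{1·1·2}·(+1)^1·(-1)^1 = -1.
Ram(23205, -85085) = {5, 7, 11, 13}; no ℚ_5-point on the conic.

[5, 7, 11, 13]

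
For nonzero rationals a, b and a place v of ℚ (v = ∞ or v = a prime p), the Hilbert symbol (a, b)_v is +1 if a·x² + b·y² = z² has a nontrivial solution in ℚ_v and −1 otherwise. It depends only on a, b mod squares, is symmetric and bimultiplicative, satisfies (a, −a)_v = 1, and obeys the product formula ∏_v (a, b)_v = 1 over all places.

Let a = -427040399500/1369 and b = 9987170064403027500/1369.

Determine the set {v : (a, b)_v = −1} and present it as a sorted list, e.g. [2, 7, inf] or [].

Mod squares: a ≡ -20995, b ≡ 779. Check v ∈ {∞, 2, 3, 5, 11, 13, 17, 19, 37, 41}.
v=13: a=13^1·(≡9), b=13^0·(≡1) mod 13; (9|13)=+1, (1|13)=+1; (−1)^{1·0·6}·(+1)^0·(+1)^1 = +1.
v=2: v_2(a)=2, v_2(b)=2; units ≡ 5, 3 (mod 8); ε·ε+αω+βω = 0·1+2·1+2·1 ≡ 0  ⇒  (a,b)_2 = +1.
v=3: a=3^0·(≡2), b=3^4·(≡2) mod 3; (2|3)=-1, (2|3)=-1; (−1)^{0·4·1}·(-1)^4·(-1)^0 = +1.
v=19: a=19^1·(≡5), b=19^5·(≡12) mod 19; (5|19)=+1, (12|19)=-1; (−1)^{1·5·9}·(+1)^5·(-1)^1 = +1.
v=11: a=11^2·(≡5), b=11^0·(≡3) mod 11; (5|11)=+1, (3|11)=+1; (−1)^{2·0·5}·(+1)^0·(+1)^2 = +1.
v=∞: -20995 < 0 and 779 > 0  ⇒  (a,b)_∞ = +1.
v=17: a=17^1·(≡11), b=17^2·(≡14) mod 17; (11|17)=-1, (14|17)=-1; (−1)^{1·2·8}·(-1)^2·(-1)^1 = -1.
v=37: a=37^-2·(≡3), b=37^-2·(≡14) mod 37; (3|37)=+1, (14|37)=-1; (−1)^{-2·-2·18}·(+1)^-2·(-1)^-2 = +1.
v=41: a=41^2·(≡17), b=41^3·(≡29) mod 41; (17|41)=-1, (29|41)=-1; (−1)^{2·3·20}·(-1)^3·(-1)^2 = -1.
v=5: a=5^3·(≡1), b=5^4·(≡1) mod 5; (1|5)=+1, (1|5)=+1; (−1)^{3·4·2}·(+1)^4·(+1)^3 = +1.
(-20995, 779 / ℚ) ramifies at {17, 41}: a division algebra.

[17, 41]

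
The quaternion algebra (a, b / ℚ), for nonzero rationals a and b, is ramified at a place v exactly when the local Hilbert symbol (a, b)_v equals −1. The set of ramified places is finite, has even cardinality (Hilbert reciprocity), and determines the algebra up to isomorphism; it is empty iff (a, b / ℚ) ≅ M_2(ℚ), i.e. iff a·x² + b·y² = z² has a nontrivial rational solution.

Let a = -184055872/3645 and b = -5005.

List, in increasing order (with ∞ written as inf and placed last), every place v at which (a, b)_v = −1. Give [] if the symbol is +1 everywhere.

(a, b) ≡ (-85085, -5005) mod (ℚ^×)²; places V = {2, 3, 5, 7, 11, 13, 17, ∞}.
(a,b)_∞: sgn(-85085)=−, sgn(-5005)=−, so -1.
(a,b)_13: α=3, u≡7; β=1, v≡5 (mod 13); (7|13)=-1, (5|13)=-1; sign (−1)^0·-1^1·-1^3 = +1.
(a,b)_11: α=1, u≡3; β=1, v≡7 (mod 11); (3|11)=+1, (7|11)=-1; sign (−1)^1·+1^1·-1^1 = +1.
(a,b)_3: α=-6, u≡1; β=0, v≡2 (mod 3); (1|3)=+1, (2|3)=-1; sign (−1)^0·+1^0·-1^-6 = +1.
(a,b)_7: α=1, u≡1; β=1, v≡6 (mod 7); (1|7)=+1, (6|7)=-1; sign (−1)^1·+1^1·-1^1 = +1.
(a,b)_2: α=6, β=0; u≡3, v≡3 (mod 8); ε(u)ε(v)=1·1, αω(v)=6·1, βω(u)=0·1; sum ≡ 1  ⇒  -1.
(a,b)_5: α=-1, u≡2; β=1, v≡4 (mod 5); (2|5)=-1, (4|5)=+1; sign (−1)^0·-1^1·+1^-1 = -1.
(a,b)_17: α=1, u≡6; β=0, v≡10 (mod 17); (6|17)=-1, (10|17)=-1; sign (−1)^0·-1^0·-1^1 = -1.
Ram(-85085, -5005) = {2, 5, 17, ∞}; no ℚ_2-point on the conic.

[2, 5, 17, inf]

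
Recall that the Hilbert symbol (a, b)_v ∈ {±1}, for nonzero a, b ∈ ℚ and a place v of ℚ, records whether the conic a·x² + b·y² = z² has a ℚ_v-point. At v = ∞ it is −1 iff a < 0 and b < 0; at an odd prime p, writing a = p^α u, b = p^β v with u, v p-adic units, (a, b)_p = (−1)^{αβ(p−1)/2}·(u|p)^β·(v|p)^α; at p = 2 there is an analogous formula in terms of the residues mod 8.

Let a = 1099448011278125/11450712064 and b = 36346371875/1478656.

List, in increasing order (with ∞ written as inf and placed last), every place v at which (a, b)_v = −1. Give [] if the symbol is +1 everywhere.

[17, 37]

Mod squares: a ≡ 5, b ≡ 34595. Check v ∈ {∞, 2, 5, 11, 17, 19, 23, 37, 41}.
v=2: v_2(a)=-18, v_2(b)=-12; units ≡ 5, 3 (mod 8); ε·ε+αω+βω = 0·1+-18·1+-12·1 ≡ 0  ⇒  (a,b)_2 = +1.
v=41: a=41^2·(≡40), b=41^2·(≡10) mod 41; (40|41)=+1, (10|41)=+1; (−1)^{2·2·20}·(+1)^2·(+1)^2 = +1.
v=17: a=17^2·(≡14), b=17^1·(≡10) mod 17; (14|17)=-1, (10|17)=-1; (−1)^{2·1·8}·(-1)^1·(-1)^2 = -1.
v=∞: 5 > 0 and 34595 > 0  ⇒  (a,b)_∞ = +1.
v=19: a=19^-2·(≡5), b=19^-2·(≡10) mod 19; (5|19)=+1, (10|19)=-1; (−1)^{-2·-2·9}·(+1)^-2·(-1)^-2 = +1.
v=23: a=23^2·(≡5), b=23^0·(≡18) mod 23; (5|23)=-1, (18|23)=+1; (−1)^{2·0·11}·(-1)^0·(+1)^2 = +1.
v=11: a=11^-2·(≡5), b=11^1·(≡6) mod 11; (5|11)=+1, (6|11)=-1; (−1)^{-2·1·5}·(+1)^1·(-1)^-2 = +1.
v=5: a=5^5·(≡1), b=5^5·(≡4) mod 5; (1|5)=+1, (4|5)=+1; (−1)^{5·5·2}·(+1)^5·(+1)^5 = +1.
v=37: a=37^2·(≡23), b=37^1·(≡4) mod 37; (23|37)=-1, (4|37)=+1; (−1)^{2·1·18}·(-1)^1·(+1)^2 = -1.
|Ram(5, 34595)| = 2, even; anisotropic at {17, 37}.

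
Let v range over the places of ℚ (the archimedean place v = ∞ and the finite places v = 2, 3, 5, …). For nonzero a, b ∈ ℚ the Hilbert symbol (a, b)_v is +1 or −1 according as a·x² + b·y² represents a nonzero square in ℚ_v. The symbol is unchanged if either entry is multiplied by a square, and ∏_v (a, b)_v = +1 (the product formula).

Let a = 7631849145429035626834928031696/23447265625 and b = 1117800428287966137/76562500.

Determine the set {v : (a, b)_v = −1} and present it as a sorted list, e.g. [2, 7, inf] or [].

Mod squares: a ≡ 7429, b ≡ 78793. Check v ∈ {∞, 2, 3, 5, 7, 11, 13, 17, 19, 23, 29}.
v=7: a=7^-4·(≡2), b=7^-2·(≡4) mod 7; (2|7)=+1, (4|7)=+1; (−1)^{-4·-2·3}·(+1)^-2·(+1)^-4 = +1.
v=23: a=23^3·(≡12), b=23^2·(≡8) mod 23; (12|23)=+1, (8|23)=+1; (−1)^{3·2·11}·(+1)^2·(+1)^3 = +1.
v=∞: 7429 > 0 and 78793 > 0  ⇒  (a,b)_∞ = +1.
v=17: a=17^3·(≡5), b=17^2·(≡16) mod 17; (5|17)=-1, (16|17)=+1; (−1)^{3·2·8}·(-1)^2·(+1)^3 = +1.
v=5: a=5^-10·(≡1), b=5^-8·(≡2) mod 5; (1|5)=+1, (2|5)=-1; (−1)^{-10·-8·2}·(+1)^-8·(-1)^-10 = +1.
v=29: a=29^2·(≡13), b=29^1·(≡16) mod 29; (13|29)=+1, (16|29)=+1; (−1)^{2·1·14}·(+1)^1·(+1)^2 = +1.
v=13: a=13^6·(≡5), b=13^5·(≡10) mod 13; (5|13)=-1, (10|13)=+1; (−1)^{6·5·6}·(-1)^5·(+1)^6 = -1.
v=11: a=11^2·(≡4), b=11^1·(≡7) mod 11; (4|11)=+1, (7|11)=-1; (−1)^{2·1·5}·(+1)^1·(-1)^2 = +1.
v=2: v_2(a)=4, v_2(b)=-2; units ≡ 5, 1 (mod 8); ε·ε+αω+βω = 0·0+4·0+-2·1 ≡ 0  ⇒  (a,b)_2 = +1.
v=3: a=3^8·(≡1), b=3^2·(≡1) mod 3; (1|3)=+1, (1|3)=+1; (−1)^{8·2·1}·(+1)^2·(+1)^8 = +1.
v=19: a=19^5·(≡11), b=19^3·(≡5) mod 19; (11|19)=+1, (5|19)=+1; (−1)^{5·3·9}·(+1)^3·(+1)^5 = -1.
(7429, 78793 / ℚ) ramifies at {13, 19}: a division algebra.

[13, 19]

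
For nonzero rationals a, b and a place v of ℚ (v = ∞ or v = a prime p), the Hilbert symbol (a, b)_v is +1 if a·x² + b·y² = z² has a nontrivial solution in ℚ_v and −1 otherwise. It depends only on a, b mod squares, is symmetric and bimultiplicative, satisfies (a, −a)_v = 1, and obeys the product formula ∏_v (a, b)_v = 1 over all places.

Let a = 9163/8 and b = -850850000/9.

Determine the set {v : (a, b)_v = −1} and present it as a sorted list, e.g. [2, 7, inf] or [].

(a, b) ≡ (374, -85085) mod (ℚ^×)²; places V = {2, 3, 5, 7, 11, 13, 17, ∞}.
(a,b)_5: α=0, u≡1; β=5, v≡2 (mod 5); (1|5)=+1, (2|5)=-1; sign (−1)^0·+1^5·-1^0 = +1.
(a,b)_11: α=1, u≡1; β=1, v≡1 (mod 11); (1|11)=+1, (1|11)=+1; sign (−1)^1·+1^1·+1^1 = -1.
(a,b)_2: α=-3, β=4; u≡3, v≡3 (mod 8); ε(u)ε(v)=1·1, αω(v)=-3·1, βω(u)=4·1; sum ≡ 0  ⇒  +1.
(a,b)_∞: sgn(374)=+, sgn(-85085)=−, so +1.
(a,b)_17: α=1, u≡10; β=1, v≡12 (mod 17); (10|17)=-1, (12|17)=-1; sign (−1)^0·-1^1·-1^1 = +1.
(a,b)_3: α=0, u≡2; β=-2, v≡1 (mod 3); (2|3)=-1, (1|3)=+1; sign (−1)^0·-1^-2·+1^0 = +1.
(a,b)_7: α=2, u≡5; β=1, v≡1 (mod 7); (5|7)=-1, (1|7)=+1; sign (−1)^0·-1^1·+1^2 = -1.
(a,b)_13: α=0, u≡3; β=1, v≡11 (mod 13); (3|13)=+1, (11|13)=-1; sign (−1)^0·+1^1·-1^0 = +1.
Ram(374, -85085) = {7, 11}; no ℚ_7-point on the conic.

[7, 11]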